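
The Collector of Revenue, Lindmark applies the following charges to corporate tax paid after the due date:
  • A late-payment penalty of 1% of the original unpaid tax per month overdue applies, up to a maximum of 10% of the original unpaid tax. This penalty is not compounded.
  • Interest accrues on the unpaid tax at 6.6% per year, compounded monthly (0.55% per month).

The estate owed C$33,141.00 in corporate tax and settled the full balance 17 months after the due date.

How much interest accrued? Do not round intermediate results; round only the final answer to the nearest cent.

Interest: C$33,141.00 × ((1 + 0.0055)^17 − 1) = C$33,141.00 × 0.0977293… = C$3,238.8482…

C$3,238.85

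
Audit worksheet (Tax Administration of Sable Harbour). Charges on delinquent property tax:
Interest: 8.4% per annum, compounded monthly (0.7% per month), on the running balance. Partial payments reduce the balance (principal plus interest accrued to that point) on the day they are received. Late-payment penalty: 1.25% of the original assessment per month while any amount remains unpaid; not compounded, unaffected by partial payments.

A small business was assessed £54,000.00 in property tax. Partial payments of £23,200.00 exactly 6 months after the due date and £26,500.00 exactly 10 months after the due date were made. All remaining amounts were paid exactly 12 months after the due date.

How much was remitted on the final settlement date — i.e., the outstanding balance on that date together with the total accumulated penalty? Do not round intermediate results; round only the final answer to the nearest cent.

£15,750.87

Balance at month 6: £54,000.0000 × (1 + 0.007)^6 = £56,308.0624…
After £23,200.00 payment: £56,308.0624… − £23,200.00 = £33,108.0624…
Balance at month 10: £33,108.0624… × (1 + 0.007)^4 = £34,044.8674…
After £26,500.00 payment: £34,044.8674… − £26,500.00 = £7,544.8674…
Balance at month 12: £7,544.8674… × (1 + 0.007)^2 = £7,650.8653…
Penalty: 12 × 1.25% × £54,000.00 = £8,100.00
Final settlement = outstanding balance + penalty = £7,650.8653… + £8,100.00 = £15,750.87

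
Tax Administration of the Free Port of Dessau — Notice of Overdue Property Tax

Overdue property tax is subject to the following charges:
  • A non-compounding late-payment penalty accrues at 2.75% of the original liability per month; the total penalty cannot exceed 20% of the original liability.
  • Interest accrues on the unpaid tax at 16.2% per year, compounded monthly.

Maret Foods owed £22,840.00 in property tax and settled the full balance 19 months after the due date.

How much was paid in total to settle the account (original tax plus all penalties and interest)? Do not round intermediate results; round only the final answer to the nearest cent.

£34,035.78

Penalty (uncapped): 19 × 2.75% × £22,840.00 = £11,933.90; cap = 20% × £22,840.00 = £4,568.00 → penalty = £4,568.00
Interest (16.2%/yr ÷ 12 = 1.35%/month): £22,840.00 × ((1 + 0.0135)^19 − 1) = £6,627.7792…
Total = £22,840.00 + £4,568.0000 + £6,627.7792… = £34,035.78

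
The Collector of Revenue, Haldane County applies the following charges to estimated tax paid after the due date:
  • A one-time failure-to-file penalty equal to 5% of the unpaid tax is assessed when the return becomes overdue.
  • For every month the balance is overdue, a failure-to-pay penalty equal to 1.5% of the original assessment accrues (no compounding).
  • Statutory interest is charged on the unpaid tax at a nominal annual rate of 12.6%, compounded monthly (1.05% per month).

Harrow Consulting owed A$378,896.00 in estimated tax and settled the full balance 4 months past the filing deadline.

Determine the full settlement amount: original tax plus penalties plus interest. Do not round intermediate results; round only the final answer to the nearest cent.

Failure-to-file penalty: 5% × A$378,896.00 = A$18,944.80
Failure-to-pay penalty = 1.5% × A$378,896.00 × 4 mo = A$22,733.76
Interest: A$378,896.00 × ((1 + 0.0105)^4 − 1) = A$378,896.00 × 0.0426661… = A$16,166.0308…
Total = A$378,896.00 + A$41,678.5600 + A$16,166.0308… = A$436,740.59

A$436,740.59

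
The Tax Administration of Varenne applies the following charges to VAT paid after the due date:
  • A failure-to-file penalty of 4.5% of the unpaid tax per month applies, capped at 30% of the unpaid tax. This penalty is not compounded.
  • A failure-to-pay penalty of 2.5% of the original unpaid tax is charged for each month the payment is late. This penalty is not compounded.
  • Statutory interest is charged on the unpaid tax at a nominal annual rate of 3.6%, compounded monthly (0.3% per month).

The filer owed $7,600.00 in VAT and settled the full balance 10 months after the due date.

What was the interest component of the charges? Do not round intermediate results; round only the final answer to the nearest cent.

Interest: $7,600.00 × ((1 + 0.003)^10 − 1) = $7,600.00 × 0.0304083… = $231.1028…

$231.10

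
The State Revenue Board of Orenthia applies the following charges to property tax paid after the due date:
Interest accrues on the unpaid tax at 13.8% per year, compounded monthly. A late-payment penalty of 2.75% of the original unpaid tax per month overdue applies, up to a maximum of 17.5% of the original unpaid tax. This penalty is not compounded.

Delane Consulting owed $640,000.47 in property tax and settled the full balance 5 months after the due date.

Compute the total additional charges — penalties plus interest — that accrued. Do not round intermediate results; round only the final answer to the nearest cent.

Penalty: 5 × 2.75% × $640,000.47 = $88,000.06… (below the 17.5% cap of $112,000.08…)
Interest (13.8%/yr ÷ 12 = 1.15%/month): $640,000.47 × ((1 + 0.0115)^5 − 1) = $37,656.2174…
Penalties + interest = $88,000.0646… + $37,656.2174… = $125,656.28

$125,656.28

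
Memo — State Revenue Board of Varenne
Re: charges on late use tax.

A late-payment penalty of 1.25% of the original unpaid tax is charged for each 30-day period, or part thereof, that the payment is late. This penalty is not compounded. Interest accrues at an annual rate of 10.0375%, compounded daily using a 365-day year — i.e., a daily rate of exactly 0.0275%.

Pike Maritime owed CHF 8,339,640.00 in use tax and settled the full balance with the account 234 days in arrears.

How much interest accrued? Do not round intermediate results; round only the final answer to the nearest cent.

CHF 554,220.47

Interest: CHF 8,339,640.00 × ((1 + 0.000275)^234 − 1) = CHF 8,339,640.00 × 0.06645616… = CHF 554,220.4665…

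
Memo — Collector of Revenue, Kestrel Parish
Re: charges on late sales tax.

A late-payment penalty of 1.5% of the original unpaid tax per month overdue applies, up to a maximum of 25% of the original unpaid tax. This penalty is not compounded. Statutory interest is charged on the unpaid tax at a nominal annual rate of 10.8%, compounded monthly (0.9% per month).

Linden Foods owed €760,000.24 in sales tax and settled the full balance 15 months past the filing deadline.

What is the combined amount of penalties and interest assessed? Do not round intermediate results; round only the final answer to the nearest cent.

Penalty: 15 × 1.5% × €760,000.24 = €171,000.05… (below the 25% cap of €190,000.06)
Interest: €760,000.24 × ((1 + 0.009)^15 − 1) = €760,000.24 × 0.1438458… = €109,322.8659…
Penalties + interest = €171,000.0540 + €109,322.8659… = €280,322.92

€280,322.92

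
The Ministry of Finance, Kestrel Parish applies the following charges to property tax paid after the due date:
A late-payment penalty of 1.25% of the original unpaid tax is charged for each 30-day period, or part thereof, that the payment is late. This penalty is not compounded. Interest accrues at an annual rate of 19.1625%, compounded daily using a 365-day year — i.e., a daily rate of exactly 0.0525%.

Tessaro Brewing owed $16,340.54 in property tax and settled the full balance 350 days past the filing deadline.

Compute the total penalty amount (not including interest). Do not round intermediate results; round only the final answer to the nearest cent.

$2,451.08

Penalty periods: ⌈350/30⌉ = 12; penalty = 12 × 1.25% × $16,340.54 = $2,451.08…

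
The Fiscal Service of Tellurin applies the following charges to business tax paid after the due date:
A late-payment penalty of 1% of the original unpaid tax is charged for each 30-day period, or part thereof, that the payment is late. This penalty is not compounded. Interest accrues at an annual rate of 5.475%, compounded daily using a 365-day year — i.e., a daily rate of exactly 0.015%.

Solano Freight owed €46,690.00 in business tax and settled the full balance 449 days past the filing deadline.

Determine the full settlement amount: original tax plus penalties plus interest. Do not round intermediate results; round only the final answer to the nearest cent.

Penalty periods: ⌈449/30⌉ = 15; penalty = 15 × 1% × €46,690.00 = €7,003.50
Interest: €46,690.00 × ((1 + 0.00015)^449 − 1) = €46,690.00 × 0.06966439… = €3,252.6306…
Total = €46,690.00 + €7,003.5000 + €3,252.6306… = €56,946.13

€56,946.13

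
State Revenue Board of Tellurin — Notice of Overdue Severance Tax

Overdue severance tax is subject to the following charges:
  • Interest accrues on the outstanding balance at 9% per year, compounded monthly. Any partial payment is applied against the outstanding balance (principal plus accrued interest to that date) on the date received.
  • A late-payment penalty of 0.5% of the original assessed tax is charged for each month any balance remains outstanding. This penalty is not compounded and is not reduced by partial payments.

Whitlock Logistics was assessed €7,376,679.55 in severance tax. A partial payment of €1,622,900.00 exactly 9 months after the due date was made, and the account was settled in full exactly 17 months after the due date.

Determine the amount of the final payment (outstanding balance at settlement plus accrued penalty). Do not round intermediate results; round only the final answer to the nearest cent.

€7,279,959.62

Monthly rate = 9% ÷ 12 = 0.75%
Balance at month 9: €7,376,679.5500 × (1 + 0.0075)^9 = €7,889,807.5698…
After €1,622,900.00 payment: €7,889,807.5698… − €1,622,900.00 = €6,266,907.5698…
Balance at month 17: €6,266,907.5698… × (1 + 0.0075)^8 = €6,652,941.8555…
Penalty: 17 × 0.5% × €7,376,679.55 = €627,017.76…
Final settlement = outstanding balance + penalty = €6,652,941.8555… + €627,017.76… = €7,279,959.62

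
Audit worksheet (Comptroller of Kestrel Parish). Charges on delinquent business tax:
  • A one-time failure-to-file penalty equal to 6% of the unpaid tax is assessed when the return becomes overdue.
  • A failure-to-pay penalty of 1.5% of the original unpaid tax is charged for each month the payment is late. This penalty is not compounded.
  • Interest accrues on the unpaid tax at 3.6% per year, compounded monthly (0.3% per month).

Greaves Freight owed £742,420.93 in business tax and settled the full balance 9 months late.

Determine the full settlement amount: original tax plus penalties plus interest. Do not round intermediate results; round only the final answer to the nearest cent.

Failure-to-file penalty: 6% × £742,420.93 = £44,545.26…
Failure-to-pay penalty: 9 × 1.5% × £742,420.93 = £100,226.83…
Interest: £742,420.93 × ((1 + 0.003)^9 − 1) = £742,420.93 × 0.0273263… = £20,287.6009…
Total = £742,420.93 + £144,772.0814… + £20,287.6009… = £907,480.61

£907,480.61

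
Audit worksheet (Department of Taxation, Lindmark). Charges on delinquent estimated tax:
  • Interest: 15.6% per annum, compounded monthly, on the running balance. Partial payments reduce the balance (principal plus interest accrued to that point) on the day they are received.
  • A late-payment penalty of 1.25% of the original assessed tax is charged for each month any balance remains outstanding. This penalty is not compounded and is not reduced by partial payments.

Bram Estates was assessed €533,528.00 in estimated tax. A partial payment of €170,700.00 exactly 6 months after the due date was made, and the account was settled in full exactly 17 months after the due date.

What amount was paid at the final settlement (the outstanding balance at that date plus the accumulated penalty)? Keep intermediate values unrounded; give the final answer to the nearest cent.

€581,149.32

Monthly rate = 15.6% ÷ 12 = 1.3%
Balance at month 6: €533,528.0000 × (1 + 0.013)^6 = €576,519.3505…
After €170,700.00 payment: €576,519.3505… − €170,700.00 = €405,819.3505…
Balance at month 17: €405,819.3505… × (1 + 0.013)^11 = €467,774.6154…
Penalty: 17 × 1.25% × €533,528.00 = €113,374.70
Final settlement = outstanding balance + penalty = €467,774.6154… + €113,374.70 = €581,149.32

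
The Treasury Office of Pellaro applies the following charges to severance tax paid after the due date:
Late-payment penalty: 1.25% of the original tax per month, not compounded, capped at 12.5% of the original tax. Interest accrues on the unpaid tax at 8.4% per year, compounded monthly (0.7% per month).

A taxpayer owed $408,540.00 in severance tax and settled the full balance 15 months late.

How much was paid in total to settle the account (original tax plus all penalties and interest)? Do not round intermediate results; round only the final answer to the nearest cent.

Penalty (uncapped): 15 × 1.25% × $408,540.00 = $76,601.25; cap = 12.5% × $408,540.00 = $51,067.50 → penalty = $51,067.50
Interest: $408,540.00 × ((1 + 0.007)^15 − 1) = $408,540.00 × 0.1103044… = $45,063.7569…
Total = $408,540.00 + $51,067.5000 + $45,063.7569… = $504,671.26

$504,671.26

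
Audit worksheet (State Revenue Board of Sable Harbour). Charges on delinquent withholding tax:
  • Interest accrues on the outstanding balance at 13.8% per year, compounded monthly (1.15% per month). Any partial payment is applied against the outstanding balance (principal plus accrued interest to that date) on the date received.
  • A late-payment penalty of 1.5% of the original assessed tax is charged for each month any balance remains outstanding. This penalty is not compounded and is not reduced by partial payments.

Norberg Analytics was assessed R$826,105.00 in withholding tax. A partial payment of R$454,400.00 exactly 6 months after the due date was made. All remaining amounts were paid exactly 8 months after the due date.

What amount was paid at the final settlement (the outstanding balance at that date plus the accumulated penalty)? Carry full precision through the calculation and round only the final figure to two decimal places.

Balance at month 6: R$826,105.0000 × (1 + 0.0115)^6 = R$884,770.3766…
After R$454,400.00 payment: R$884,770.3766… − R$454,400.00 = R$430,370.3766…
Balance at month 8: R$430,370.3766… × (1 + 0.0115)^2 = R$440,325.8117…
Penalty: 8 × 1.5% × R$826,105.00 = R$99,132.60
Final settlement = outstanding balance + penalty = R$440,325.8117… + R$99,132.60 = R$539,458.41

R$539,458.41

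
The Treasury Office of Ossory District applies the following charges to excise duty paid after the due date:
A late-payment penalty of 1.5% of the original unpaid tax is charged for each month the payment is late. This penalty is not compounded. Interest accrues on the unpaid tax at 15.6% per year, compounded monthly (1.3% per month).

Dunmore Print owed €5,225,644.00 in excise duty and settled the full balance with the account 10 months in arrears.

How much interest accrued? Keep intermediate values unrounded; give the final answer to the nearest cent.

€720,484.27

Interest: €5,225,644.00 × ((1 + 0.013)^10 − 1) = €5,225,644.00 × 0.1378747… = €720,484.2681…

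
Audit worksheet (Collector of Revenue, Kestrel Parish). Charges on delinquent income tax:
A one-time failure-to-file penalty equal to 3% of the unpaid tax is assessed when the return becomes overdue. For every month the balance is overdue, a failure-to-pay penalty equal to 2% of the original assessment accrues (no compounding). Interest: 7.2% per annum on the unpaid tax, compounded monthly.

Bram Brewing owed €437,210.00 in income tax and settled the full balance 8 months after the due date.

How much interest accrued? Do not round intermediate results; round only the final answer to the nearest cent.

€21,432.12

Interest (7.2%/yr ÷ 12 = 0.6%/month): €437,210.00 × ((1 + 0.006)^8 − 1) = €21,432.1160…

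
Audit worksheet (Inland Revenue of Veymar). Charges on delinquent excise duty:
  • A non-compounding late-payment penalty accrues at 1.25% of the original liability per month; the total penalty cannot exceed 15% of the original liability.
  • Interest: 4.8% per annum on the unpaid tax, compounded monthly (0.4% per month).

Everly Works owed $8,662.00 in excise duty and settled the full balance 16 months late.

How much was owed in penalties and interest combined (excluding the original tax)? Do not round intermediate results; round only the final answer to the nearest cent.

Penalty (uncapped): 16 × 1.25% × $8,662.00 = $1,732.40; cap = 15% × $8,662.00 = $1,299.30 → penalty = $1,299.30
Interest: $8,662.00 × ((1 + 0.004)^16 − 1) = $8,662.00 × 0.0659563… = $571.3136…
Penalties + interest = $1,299.3000 + $571.3136… = $1,870.61

$1,870.61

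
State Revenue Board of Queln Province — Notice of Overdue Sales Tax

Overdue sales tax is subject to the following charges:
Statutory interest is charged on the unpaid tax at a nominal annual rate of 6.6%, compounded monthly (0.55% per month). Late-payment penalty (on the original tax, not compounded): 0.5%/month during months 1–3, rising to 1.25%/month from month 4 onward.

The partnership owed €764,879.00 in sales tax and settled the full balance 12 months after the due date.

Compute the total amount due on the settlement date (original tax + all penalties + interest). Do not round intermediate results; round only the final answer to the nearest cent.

€914,438.51

Penalty, months 1–3: 3 × 0.5% × €764,879.00 = €11,473.19…
Penalty, months 4–12: 9 × 1.25% × €764,879.00 = €86,048.89…
Interest: €764,879.00 × ((1 + 0.0055)^12 − 1) = €764,879.00 × 0.0680336… = €52,037.4409…
Total = €764,879.00 + €97,522.0725 + €52,037.4409… = €914,438.51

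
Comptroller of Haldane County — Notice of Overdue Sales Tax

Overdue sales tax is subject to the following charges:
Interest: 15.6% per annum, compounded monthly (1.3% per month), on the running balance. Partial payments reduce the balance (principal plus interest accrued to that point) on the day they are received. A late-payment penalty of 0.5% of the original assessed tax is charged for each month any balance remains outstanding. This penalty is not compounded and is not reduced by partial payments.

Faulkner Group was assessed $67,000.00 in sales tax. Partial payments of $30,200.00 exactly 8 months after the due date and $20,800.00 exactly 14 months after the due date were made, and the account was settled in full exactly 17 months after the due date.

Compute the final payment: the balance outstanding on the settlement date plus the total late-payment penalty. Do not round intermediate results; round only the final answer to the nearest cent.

$33,602.12

Balance at month 8: $67,000.0000 × (1 + 0.013)^8 = $74,293.4225…
After $30,200.00 payment: $74,293.4225… − $30,200.00 = $44,093.4225…
Balance at month 14: $44,093.4225… × (1 + 0.013)^6 = $47,646.4427…
After $20,800.00 payment: $47,646.4427… − $20,800.00 = $26,846.4427…
Balance at month 17: $26,846.4427… × (1 + 0.013)^3 = $27,907.1241…
Penalty: 17 × 0.5% × $67,000.00 = $5,695.00
Final settlement = outstanding balance + penalty = $27,907.1241… + $5,695.00 = $33,602.12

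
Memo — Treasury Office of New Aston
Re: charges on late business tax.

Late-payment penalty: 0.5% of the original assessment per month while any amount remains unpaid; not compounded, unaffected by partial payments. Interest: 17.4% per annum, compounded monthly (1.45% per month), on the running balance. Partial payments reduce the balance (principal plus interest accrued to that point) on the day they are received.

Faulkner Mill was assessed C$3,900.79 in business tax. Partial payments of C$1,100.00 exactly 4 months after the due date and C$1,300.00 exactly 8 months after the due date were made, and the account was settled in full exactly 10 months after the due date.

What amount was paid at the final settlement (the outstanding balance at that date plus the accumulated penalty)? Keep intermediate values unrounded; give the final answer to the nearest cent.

C$2,162.60

Balance at month 4: C$3,900.7900 × (1 + 0.0145)^4 = C$4,132.0044…
After C$1,100.00 payment: C$4,132.0044… − C$1,100.00 = C$3,032.0044…
Balance at month 8: C$3,032.0044… × (1 + 0.0145)^4 = C$3,211.7226…
After C$1,300.00 payment: C$3,211.7226… − C$1,300.00 = C$1,911.7226…
Balance at month 10: C$1,911.7226… × (1 + 0.0145)^2 = C$1,967.5645…
Penalty: 10 × 0.5% × C$3,900.79 = C$195.04…
Final settlement = outstanding balance + penalty = C$1,967.5645… + C$195.04… = C$2,162.60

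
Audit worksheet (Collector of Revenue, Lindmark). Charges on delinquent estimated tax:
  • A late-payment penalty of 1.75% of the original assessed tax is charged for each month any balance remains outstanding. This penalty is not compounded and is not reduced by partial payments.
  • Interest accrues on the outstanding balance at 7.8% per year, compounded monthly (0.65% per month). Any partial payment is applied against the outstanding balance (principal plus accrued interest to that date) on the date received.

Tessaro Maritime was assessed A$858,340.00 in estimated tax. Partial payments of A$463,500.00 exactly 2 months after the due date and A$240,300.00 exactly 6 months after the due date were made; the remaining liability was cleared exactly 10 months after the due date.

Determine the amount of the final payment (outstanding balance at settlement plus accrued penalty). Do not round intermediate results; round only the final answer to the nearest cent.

A$331,235.64

Balance at month 2: A$858,340.0000 × (1 + 0.0065)^2 = A$869,534.6849…
After A$463,500.00 payment: A$869,534.6849… − A$463,500.00 = A$406,034.6849…
Balance at month 6: A$406,034.6849… × (1 + 0.0065)^4 = A$416,694.9632…
After A$240,300.00 payment: A$416,694.9632… − A$240,300.00 = A$176,394.9632…
Balance at month 10: A$176,394.9632… × (1 + 0.0065)^4 = A$181,026.1425…
Penalty: 10 × 1.75% × A$858,340.00 = A$150,209.50
Final settlement = outstanding balance + penalty = A$181,026.1425… + A$150,209.50 = A$331,235.64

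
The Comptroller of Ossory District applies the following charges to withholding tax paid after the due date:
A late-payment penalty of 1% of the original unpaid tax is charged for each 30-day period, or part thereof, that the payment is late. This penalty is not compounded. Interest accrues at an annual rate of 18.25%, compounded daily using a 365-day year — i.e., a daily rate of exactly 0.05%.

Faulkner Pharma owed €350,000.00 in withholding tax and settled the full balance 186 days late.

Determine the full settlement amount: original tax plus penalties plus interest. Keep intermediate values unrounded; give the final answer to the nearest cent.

€408,602.68

Penalty periods: ⌈186/30⌉ = 7; penalty = 7 × 1% × €350,000.00 = €24,500.00
Interest: €350,000.00 × ((1 + 0.0005)^186 − 1) = €350,000.00 × 0.09743623… = €34,102.6798…
Total = €350,000.00 + €24,500.0000 + €34,102.6798… = €408,602.68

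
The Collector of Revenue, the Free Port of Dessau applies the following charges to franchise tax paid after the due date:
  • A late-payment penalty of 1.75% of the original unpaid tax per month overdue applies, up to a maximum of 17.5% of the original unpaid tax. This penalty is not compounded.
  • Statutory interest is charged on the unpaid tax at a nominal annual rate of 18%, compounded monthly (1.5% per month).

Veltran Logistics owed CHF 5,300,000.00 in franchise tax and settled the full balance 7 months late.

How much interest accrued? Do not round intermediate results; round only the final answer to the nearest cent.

CHF 582,178.04

Interest: CHF 5,300,000.00 × ((1 + 0.015)^7 − 1) = CHF 5,300,000.00 × 0.1098449… = CHF 582,178.0384…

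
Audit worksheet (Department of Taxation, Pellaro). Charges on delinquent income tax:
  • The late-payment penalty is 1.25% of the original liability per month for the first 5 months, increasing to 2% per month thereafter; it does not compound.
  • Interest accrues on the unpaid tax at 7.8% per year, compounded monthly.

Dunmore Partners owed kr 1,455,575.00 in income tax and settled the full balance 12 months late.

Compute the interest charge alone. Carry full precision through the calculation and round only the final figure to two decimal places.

kr 117,682.96

Interest (7.8%/yr ÷ 12 = 0.65%/month): kr 1,455,575.00 × ((1 + 0.0065)^12 − 1) = kr 117,682.9627…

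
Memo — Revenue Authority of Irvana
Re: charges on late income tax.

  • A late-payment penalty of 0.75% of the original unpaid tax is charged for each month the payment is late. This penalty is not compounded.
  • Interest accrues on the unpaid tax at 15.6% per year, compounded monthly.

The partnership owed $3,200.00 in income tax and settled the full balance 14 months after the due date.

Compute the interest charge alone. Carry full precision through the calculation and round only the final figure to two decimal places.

$634.27

Interest (15.6%/yr ÷ 12 = 1.3%/month): $3,200.00 × ((1 + 0.013)^14 − 1) = $634.2658…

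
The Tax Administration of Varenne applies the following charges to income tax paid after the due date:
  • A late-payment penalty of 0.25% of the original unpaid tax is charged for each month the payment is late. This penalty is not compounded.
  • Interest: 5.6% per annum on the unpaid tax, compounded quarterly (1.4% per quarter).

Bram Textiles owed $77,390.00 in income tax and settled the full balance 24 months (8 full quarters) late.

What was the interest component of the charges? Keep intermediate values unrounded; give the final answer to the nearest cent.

$9,104.50

Interest: $77,390.00 × ((1 + 0.014)^8 − 1) = $77,390.00 × 0.1176444… = $9,104.4988…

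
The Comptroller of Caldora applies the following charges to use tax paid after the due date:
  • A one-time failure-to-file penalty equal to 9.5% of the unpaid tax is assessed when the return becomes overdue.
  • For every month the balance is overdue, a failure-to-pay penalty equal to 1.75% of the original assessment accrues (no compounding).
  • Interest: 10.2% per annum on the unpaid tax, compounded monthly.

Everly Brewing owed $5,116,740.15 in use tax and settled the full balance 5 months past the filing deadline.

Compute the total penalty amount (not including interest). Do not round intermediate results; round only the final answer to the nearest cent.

$933,805.08

Failure-to-file penalty: 9.5% × $5,116,740.15 = $486,090.31…
Failure-to-pay penalty: 5 × 1.75% × $5,116,740.15 = $447,714.76…
Total penalty = $486,090.31… + $447,714.76… = $933,805.08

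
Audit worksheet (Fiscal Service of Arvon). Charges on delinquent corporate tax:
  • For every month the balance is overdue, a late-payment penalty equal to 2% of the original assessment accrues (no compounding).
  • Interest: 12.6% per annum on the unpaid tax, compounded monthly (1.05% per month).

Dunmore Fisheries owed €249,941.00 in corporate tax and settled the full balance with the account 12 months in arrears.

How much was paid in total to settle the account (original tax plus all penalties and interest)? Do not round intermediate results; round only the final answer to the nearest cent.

Late-payment penalty = 2% × €249,941.00 × 12 mo = €59,985.84
Interest: €249,941.00 × ((1 + 0.0105)^12 − 1) = €249,941.00 × 0.1335373… = €33,376.4454…
Total = €249,941.00 + €59,985.8400 + €33,376.4454… = €343,303.29

€343,303.29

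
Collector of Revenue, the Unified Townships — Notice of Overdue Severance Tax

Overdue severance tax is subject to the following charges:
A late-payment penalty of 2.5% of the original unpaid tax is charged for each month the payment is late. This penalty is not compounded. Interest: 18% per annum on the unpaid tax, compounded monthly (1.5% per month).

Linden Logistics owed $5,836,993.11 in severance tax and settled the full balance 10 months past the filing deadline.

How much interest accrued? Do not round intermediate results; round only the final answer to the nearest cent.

Interest: $5,836,993.11 × ((1 + 0.015)^10 − 1) = $5,836,993.11 × 0.1605408… = $937,075.6895…

$937,075.69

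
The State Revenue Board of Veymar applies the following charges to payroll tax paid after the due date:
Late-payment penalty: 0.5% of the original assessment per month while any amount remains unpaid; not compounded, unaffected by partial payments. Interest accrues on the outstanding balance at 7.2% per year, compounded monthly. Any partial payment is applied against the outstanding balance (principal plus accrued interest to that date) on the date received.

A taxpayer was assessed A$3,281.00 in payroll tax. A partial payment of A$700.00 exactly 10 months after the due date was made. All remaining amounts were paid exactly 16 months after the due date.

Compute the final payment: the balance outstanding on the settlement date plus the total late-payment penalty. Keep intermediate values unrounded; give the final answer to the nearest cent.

A$3,147.45

Monthly rate = 7.2% ÷ 12 = 0.6%
Balance at month 10: A$3,281.0000 × (1 + 0.006)^10 = A$3,483.2612…
After A$700.00 payment: A$3,483.2612… − A$700.00 = A$2,783.2612…
Balance at month 16: A$2,783.2612… × (1 + 0.006)^6 = A$2,884.9736…
Penalty: 16 × 0.5% × A$3,281.00 = A$262.48
Final settlement = outstanding balance + penalty = A$2,884.9736… + A$262.48 = A$3,147.45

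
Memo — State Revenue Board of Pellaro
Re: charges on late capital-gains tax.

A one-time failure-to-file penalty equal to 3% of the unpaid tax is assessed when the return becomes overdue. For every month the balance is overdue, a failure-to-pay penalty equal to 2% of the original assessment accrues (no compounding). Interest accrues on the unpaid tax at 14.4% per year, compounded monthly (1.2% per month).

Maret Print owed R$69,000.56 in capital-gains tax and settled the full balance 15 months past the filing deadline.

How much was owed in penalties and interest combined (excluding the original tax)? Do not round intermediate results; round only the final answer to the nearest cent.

Failure-to-file penalty: 3% × R$69,000.56 = R$2,070.02…
Failure-to-pay penalty = 2% × R$69,000.56 × 15 mo = R$20,700.17…
Interest: R$69,000.56 × ((1 + 0.012)^15 − 1) = R$69,000.56 × 0.1959353… = R$13,519.6459…
Penalties + interest = R$22,770.1848 + R$13,519.6459… = R$36,289.83

R$36,289.83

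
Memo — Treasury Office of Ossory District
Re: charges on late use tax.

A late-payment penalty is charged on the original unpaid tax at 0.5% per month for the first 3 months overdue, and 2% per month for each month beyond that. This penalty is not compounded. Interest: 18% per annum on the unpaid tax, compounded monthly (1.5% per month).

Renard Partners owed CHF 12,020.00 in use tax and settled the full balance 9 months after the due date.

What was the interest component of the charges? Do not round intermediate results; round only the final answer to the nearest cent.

CHF 1,723.55

Interest: CHF 12,020.00 × ((1 + 0.015)^9 − 1) = CHF 12,020.00 × 0.1433900… = CHF 1,723.5475…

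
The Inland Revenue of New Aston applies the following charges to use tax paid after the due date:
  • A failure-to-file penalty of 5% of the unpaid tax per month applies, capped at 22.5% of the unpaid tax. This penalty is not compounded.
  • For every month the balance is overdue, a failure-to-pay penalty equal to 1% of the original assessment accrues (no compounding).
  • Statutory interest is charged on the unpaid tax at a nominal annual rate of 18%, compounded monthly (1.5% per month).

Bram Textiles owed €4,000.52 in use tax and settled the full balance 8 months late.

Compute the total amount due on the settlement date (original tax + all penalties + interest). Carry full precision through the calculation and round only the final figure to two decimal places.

Failure-to-file: 8 × 5% × €4,000.52 = €1,600.21…, capped at 22.5% × €4,000.52 = €900.12…
Failure-to-pay penalty: 8 × 1% × €4,000.52 = €320.04…
Interest: €4,000.52 × ((1 + 0.015)^8 − 1) = €4,000.52 × 0.1264926… = €506.0361…
Total = €4,000.52 + €1,220.1586 + €506.0361… = €5,726.71

€5,726.71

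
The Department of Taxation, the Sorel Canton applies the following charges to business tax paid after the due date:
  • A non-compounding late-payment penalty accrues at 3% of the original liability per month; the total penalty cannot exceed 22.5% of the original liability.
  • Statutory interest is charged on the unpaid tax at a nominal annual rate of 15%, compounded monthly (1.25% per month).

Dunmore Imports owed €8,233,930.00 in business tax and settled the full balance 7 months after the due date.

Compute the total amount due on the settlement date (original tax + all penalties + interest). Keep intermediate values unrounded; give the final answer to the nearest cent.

€10,711,111.71

Penalty: 7 × 3% × €8,233,930.00 = €1,729,125.30 (below the 22.5% cap of €1,852,634.25)
Interest: €8,233,930.00 × ((1 + 0.0125)^7 − 1) = €8,233,930.00 × 0.0908505… = €748,056.4129…
Total = €8,233,930.00 + €1,729,125.3000 + €748,056.4129… = €10,711,111.71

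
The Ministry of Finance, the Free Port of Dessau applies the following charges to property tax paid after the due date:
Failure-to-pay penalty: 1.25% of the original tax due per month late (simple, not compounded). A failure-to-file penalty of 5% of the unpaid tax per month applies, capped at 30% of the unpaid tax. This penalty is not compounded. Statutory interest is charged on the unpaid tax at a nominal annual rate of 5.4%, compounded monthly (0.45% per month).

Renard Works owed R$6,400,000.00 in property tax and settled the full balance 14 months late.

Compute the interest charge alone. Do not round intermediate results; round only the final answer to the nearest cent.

Interest: R$6,400,000.00 × ((1 + 0.0045)^14 − 1) = R$6,400,000.00 × 0.0648763… = R$415,208.5356…

R$415,208.54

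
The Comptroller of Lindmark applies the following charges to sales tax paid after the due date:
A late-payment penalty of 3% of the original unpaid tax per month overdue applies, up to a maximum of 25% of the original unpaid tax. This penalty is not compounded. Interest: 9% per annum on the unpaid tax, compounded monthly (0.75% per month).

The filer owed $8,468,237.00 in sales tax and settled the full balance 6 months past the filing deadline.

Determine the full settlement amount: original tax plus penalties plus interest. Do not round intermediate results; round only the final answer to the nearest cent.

$10,380,807.25

Penalty: 6 × 3% × $8,468,237.00 = $1,524,282.66 (below the 25% cap of $2,117,059.25)
Interest: $8,468,237.00 × ((1 + 0.0075)^6 − 1) = $8,468,237.00 × 0.0458522… = $388,287.5938…
Total = $8,468,237.00 + $1,524,282.6600 + $388,287.5938… = $10,380,807.25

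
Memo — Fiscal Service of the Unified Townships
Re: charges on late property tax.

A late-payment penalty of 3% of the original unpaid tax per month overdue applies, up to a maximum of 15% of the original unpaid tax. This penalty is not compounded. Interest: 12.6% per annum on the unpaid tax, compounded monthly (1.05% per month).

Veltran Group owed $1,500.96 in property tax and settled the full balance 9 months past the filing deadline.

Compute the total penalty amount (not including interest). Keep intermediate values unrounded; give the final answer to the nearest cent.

$225.14

Penalty (uncapped): 9 × 3% × $1,500.96 = $405.26…; cap = 15% × $1,500.96 = $225.14… → penalty = $225.14…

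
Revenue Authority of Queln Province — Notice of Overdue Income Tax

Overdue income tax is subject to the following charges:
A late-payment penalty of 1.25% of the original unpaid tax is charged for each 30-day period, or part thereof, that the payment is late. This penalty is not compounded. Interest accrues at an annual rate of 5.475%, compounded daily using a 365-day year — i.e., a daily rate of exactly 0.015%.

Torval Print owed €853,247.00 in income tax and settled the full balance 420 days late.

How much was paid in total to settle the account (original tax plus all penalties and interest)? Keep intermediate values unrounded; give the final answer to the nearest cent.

Penalty periods: ⌈420/30⌉ = 14; penalty = 14 × 1.25% × €853,247.00 = €149,318.23…
Interest: €853,247.00 × ((1 + 0.00015)^420 − 1) = €853,247.00 × 0.06502181… = €55,479.6622…
Total = €853,247.00 + €149,318.2250 + €55,479.6622… = €1,058,044.89

€1,058,044.89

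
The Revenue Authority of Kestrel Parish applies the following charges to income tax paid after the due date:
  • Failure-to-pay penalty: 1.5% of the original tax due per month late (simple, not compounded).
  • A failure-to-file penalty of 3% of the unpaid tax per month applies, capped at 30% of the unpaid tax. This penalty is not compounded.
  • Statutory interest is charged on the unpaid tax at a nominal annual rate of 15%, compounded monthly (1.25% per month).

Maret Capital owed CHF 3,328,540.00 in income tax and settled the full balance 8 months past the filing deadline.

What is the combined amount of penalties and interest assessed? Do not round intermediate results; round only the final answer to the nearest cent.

CHF 1,546,060.57

Failure-to-file: 8 × 3% × CHF 3,328,540.00 = CHF 798,849.60 (under the 30% cap)
Failure-to-pay penalty = 1.5% × CHF 3,328,540.00 × 8 mo = CHF 399,424.80
Interest: CHF 3,328,540.00 × ((1 + 0.0125)^8 − 1) = CHF 3,328,540.00 × 0.1044861… = CHF 347,786.1672…
Penalties + interest = CHF 1,198,274.4000 + CHF 347,786.1672… = CHF 1,546,060.57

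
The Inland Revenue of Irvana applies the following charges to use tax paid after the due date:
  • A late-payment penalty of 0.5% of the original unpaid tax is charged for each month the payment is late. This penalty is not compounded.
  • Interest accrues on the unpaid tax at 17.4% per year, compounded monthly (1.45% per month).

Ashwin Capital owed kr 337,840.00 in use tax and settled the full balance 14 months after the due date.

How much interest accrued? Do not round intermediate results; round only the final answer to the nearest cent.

kr 75,435.62

Interest: kr 337,840.00 × ((1 + 0.0145)^14 − 1) = kr 337,840.00 × 0.2232880… = kr 75,435.6214…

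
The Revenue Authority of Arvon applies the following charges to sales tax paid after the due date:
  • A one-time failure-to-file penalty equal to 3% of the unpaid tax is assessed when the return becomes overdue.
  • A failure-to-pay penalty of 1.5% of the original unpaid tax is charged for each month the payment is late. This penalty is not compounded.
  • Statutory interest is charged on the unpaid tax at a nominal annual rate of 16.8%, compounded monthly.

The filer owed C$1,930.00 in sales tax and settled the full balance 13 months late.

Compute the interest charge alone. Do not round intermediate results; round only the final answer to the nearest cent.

C$382.33

Interest (16.8%/yr ÷ 12 = 1.4%/month): C$1,930.00 × ((1 + 0.014)^13 − 1) = C$382.3348…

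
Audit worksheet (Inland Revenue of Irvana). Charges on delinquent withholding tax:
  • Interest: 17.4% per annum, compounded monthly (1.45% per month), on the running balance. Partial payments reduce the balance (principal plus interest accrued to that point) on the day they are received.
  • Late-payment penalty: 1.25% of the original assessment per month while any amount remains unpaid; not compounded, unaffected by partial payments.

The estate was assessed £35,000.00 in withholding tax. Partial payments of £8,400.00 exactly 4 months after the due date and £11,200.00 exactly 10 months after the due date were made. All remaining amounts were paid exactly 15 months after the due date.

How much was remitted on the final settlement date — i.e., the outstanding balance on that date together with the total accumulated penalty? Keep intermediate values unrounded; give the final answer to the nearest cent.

£28,121.22

Balance at month 4: £35,000.0000 × (1 + 0.0145)^4 = £37,074.5809…
After £8,400.00 payment: £37,074.5809… − £8,400.00 = £28,674.5809…
Balance at month 10: £28,674.5809… × (1 + 0.0145)^6 = £31,261.4693…
After £11,200.00 payment: £31,261.4693… − £11,200.00 = £20,061.4693…
Balance at month 15: £20,061.4693… × (1 + 0.0145)^5 = £21,558.7211…
Penalty: 15 × 1.25% × £35,000.00 = £6,562.50
Final settlement = outstanding balance + penalty = £21,558.7211… + £6,562.50 = £28,121.22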